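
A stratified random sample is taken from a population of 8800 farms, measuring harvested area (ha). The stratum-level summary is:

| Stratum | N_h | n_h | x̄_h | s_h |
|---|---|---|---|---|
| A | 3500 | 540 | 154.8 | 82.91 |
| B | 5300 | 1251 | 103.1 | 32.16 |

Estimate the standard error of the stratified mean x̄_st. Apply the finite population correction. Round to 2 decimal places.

SE(x̄_st) ≈ 1.39

V̂(x̄_st) = Σ W_h² (1 − n_h/N_h) s_h²/n_h, with W_h = N_h/N and N = 8800:
  stratum A: (3500/8800)²·(1 − 540/3500)·82.91²/540 = 1.703
  stratum B: (5300/8800)²·(1 − 1251/5300)·32.16²/1251 = 0.229104
V̂(x̄_st) = 1.9321
SE(x̄_st) = √1.9321 = 1.39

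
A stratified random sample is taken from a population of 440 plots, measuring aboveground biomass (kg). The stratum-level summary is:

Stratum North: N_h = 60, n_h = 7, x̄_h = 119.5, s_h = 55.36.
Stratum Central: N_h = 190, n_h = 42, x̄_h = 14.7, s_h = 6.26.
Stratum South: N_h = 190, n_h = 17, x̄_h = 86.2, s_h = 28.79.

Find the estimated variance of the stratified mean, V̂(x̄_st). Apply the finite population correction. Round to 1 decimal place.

V̂(x̄_st) ≈ 15.6

V̂(x̄_st) = Σ W_h² (1 − n_h/N_h) s_h²/n_h, with W_h = N_h/N and N = 440:
  stratum North: (60/440)²·(1 − 7/60)·55.36²/7 = 7.19144
  stratum Central: (190/440)²·(1 − 42/190)·6.26²/42 = 0.135522
  stratum South: (190/440)²·(1 − 17/190)·28.79²/17 = 8.27806
V̂(x̄_st) = 15.605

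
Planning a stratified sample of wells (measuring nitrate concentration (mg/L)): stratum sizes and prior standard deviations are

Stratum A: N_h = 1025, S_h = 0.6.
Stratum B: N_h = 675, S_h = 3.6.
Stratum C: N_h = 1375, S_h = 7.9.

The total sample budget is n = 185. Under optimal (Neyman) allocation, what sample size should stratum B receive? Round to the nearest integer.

32

Neyman allocation: n_h = n · N_h S_h / Σ N_i S_i, with n = 185.
  stratum A: N_h·S_h = 1025·0.6 = 615.00
  stratum B: N_h·S_h = 675·3.6 = 2430.00
  stratum C: N_h·S_h = 1375·7.9 = 10862.50
Σ N_h S_h = 13907.50
n for stratum B = 185·2430.00/13907.50 = 32.324 → 32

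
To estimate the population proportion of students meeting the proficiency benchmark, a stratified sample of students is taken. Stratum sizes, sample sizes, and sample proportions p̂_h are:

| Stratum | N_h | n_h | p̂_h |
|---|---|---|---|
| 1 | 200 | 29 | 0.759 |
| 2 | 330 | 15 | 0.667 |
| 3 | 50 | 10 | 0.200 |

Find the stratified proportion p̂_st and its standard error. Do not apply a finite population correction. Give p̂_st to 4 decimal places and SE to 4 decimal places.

N = 580; stratum weights W_h = N_h/N.
p̂_st = Σ W_h p̂_h = (200·0.759 + 330·0.667 + 50·0.200)/580 = 0.65847
V̂(p̂_st) = Σ W_h² p̂_h(1−p̂_h)/(n_h−1):
  stratum 1: (200/580)²·0.759·0.241/28 = 0.000776792
  stratum 2: (330/580)²·0.667·0.333/14 = 0.00513587
  stratum 3: (50/580)²·0.200·0.800/9 = 0.000132118
V̂(p̂_st) = 0.00604478; SE = √V̂ = 0.0777482

p̂_st ≈ 0.6585, SE ≈ 0.0777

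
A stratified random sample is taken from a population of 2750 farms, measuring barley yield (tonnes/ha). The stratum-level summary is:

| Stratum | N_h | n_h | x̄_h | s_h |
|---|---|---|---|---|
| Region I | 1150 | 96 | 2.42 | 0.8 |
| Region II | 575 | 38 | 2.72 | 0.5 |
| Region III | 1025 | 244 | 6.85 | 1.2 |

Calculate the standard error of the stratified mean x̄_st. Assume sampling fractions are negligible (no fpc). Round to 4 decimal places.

V̂(x̄_st) = Σ W_h² s_h²/n_h, with W_h = N_h/N and N = 2750:
  stratum Region I: (1150/2750)²·0.8²/96 = 0.00116584
  stratum Region II: (575/2750)²·0.5²/38 = 0.000287625
  stratum Region III: (1025/2750)²·1.2²/244 = 0.000819889
V̂(x̄_st) = 0.00227335
SE(x̄_st) = √0.00227335 = 0.0476797

SE(x̄_st) ≈ 0.0477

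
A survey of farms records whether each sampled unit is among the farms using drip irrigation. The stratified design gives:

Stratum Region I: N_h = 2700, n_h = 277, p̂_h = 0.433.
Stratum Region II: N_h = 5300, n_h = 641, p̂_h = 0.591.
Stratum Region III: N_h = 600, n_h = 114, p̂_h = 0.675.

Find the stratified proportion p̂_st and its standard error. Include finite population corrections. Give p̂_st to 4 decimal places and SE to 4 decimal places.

p̂_st ≈ 0.5473, SE ≈ 0.0146

N = 8600; stratum weights W_h = N_h/N.
p̂_st = Σ W_h p̂_h = (2700·0.433 + 5300·0.591 + 600·0.675)/8600 = 0.54726
V̂(p̂_st) = Σ W_h² (1 − n_h/N_h) p̂_h(1−p̂_h)/(n_h−1):
  stratum Region I: (2700/8600)²·(1 − 277/2700)·0.433·0.567/276 = 7.86832e-05
  stratum Region II: (5300/8600)²·(1 − 641/5300)·0.591·0.409/640 = 0.000126096
  stratum Region III: (600/8600)²·(1 − 114/600)·0.675·0.325/113 = 7.65419e-06
V̂(p̂_st) = 0.000212434; SE = √V̂ = 0.0145751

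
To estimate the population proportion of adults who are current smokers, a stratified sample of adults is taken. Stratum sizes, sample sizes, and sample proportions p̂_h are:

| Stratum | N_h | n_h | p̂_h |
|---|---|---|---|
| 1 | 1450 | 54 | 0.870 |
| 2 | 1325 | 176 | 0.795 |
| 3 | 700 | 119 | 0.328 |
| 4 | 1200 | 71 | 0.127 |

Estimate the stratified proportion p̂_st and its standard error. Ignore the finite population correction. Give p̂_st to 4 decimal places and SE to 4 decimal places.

p̂_st ≈ 0.5769, SE ≈ 0.0206

N = 4675; stratum weights W_h = N_h/N.
p̂_st = Σ W_h p̂_h = (1450·0.870 + 1325·0.795 + 700·0.328 + 1200·0.127)/4675 = 0.57687
V̂(p̂_st) = Σ W_h² p̂_h(1−p̂_h)/(n_h−1):
  stratum 1: (1450/4675)²·0.870·0.130/53 = 0.000205286
  stratum 2: (1325/4675)²·0.795·0.205/175 = 7.48086e-05
  stratum 3: (700/4675)²·0.328·0.672/118 = 4.18788e-05
  stratum 4: (1200/4675)²·0.127·0.873/70 = 0.000104356
V̂(p̂_st) = 0.00042633; SE = √V̂ = 0.0206478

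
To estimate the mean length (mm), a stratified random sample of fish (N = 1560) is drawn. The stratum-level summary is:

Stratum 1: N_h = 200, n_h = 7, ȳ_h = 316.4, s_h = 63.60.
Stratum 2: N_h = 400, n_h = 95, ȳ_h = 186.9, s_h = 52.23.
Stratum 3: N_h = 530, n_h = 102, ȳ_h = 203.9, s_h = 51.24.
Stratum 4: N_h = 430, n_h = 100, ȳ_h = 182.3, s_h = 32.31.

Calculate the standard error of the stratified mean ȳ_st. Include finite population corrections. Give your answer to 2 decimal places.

SE(ȳ_st) ≈ 3.69

V̂(ȳ_st) = Σ W_h² (1 − n_h/N_h) s_h²/n_h, with W_h = N_h/N and N = 1560:
  stratum 1: (200/1560)²·(1 − 7/200)·63.60²/7 = 9.16546
  stratum 2: (400/1560)²·(1 − 95/400)·52.23²/95 = 1.43955
  stratum 3: (530/1560)²·(1 − 102/530)·51.24²/102 = 2.39932
  stratum 4: (430/1560)²·(1 − 100/430)·32.31²/100 = 0.608705
V̂(ȳ_st) = 13.613
SE(ȳ_st) = √13.613 = 3.68959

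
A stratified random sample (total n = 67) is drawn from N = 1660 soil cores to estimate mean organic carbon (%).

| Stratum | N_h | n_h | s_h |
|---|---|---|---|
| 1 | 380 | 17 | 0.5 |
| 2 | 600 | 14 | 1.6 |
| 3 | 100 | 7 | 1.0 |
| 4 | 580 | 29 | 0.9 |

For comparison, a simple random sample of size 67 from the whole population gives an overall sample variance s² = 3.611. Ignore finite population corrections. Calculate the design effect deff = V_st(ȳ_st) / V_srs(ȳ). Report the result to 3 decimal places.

deff ≈ 0.530

V̂(ȳ_st) = Σ W_h² s_h²/n_h, with W_h = N_h/N and N = 1660:
  stratum 1: (380/1660)²·0.5²/17 = 0.000770623
  stratum 2: (600/1660)²·1.6²/14 = 0.023889
  stratum 3: (100/1660)²·1.0²/7 = 0.000518425
  stratum 4: (580/1660)²·0.9²/29 = 0.00340978
V_st = 0.0285878
V_srs = s²/n = 3.611/67 = 0.0538955
deff = V_st / V_srs = 0.0285878/0.0538955 = 0.5304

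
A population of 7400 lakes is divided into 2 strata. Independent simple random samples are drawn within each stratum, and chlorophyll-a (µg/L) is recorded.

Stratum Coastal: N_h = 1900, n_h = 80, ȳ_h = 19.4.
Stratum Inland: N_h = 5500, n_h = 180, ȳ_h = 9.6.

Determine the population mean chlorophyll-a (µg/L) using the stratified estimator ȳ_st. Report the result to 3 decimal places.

N = Σ N_h = 7400. Stratum weights W_h = N_h/N.
ȳ_st = (1900·19.4 + 5500·9.6) / 7400 = 12.11622

ȳ_st ≈ 12.116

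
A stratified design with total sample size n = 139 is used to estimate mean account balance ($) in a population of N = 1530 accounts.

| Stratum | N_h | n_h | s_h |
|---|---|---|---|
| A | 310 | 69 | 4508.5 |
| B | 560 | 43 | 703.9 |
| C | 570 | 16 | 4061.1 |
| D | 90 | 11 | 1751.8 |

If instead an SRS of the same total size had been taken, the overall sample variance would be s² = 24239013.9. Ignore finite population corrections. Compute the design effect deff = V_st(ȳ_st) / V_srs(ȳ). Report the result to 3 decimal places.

deff ≈ 0.904

V̂(ȳ_st) = Σ W_h² s_h²/n_h, with W_h = N_h/N and N = 1530:
  stratum A: (310/1530)²·4508.5²/69 = 12093.6
  stratum B: (560/1530)²·703.9²/43 = 1543.64
  stratum C: (570/1530)²·4061.1²/16 = 143065
  stratum D: (90/1530)²·1751.8²/11 = 965.336
V_st = 157668
V_srs = s²/n = 24239013.9/139 = 174381
deff = V_st / V_srs = 157668/174381 = 0.9042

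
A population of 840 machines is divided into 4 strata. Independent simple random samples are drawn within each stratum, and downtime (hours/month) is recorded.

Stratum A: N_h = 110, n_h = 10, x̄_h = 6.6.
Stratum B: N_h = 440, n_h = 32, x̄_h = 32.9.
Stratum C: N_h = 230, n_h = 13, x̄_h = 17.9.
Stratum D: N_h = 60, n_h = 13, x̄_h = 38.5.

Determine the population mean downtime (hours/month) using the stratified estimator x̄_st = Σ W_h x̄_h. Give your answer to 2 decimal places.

N = Σ N_h = 840. Stratum weights W_h = N_h/N.
x̄_st = (110·6.6 + 440·32.9 + 230·17.9 + 60·38.5) / 840 = 25.7488

x̄_st ≈ 25.75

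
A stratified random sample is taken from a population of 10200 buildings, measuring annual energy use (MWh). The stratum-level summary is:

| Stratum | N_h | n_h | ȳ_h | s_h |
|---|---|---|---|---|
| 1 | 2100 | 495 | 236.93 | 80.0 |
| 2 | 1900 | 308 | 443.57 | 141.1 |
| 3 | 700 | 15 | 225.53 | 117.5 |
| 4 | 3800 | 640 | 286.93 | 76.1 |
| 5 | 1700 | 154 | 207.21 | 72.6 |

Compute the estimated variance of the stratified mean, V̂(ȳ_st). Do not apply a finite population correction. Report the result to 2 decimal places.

V̂(ȳ_st) = Σ W_h² s_h²/n_h, with W_h = N_h/N and N = 10200:
  stratum 1: (2100/10200)²·80.0²/495 = 0.548041
  stratum 2: (1900/10200)²·141.1²/308 = 2.2429
  stratum 3: (700/10200)²·117.5²/15 = 4.33491
  stratum 4: (3800/10200)²·76.1²/640 = 1.2559
  stratum 5: (1700/10200)²·72.6²/154 = 0.950714
V̂(ȳ_st) = 9.33247

V̂(ȳ_st) ≈ 9.33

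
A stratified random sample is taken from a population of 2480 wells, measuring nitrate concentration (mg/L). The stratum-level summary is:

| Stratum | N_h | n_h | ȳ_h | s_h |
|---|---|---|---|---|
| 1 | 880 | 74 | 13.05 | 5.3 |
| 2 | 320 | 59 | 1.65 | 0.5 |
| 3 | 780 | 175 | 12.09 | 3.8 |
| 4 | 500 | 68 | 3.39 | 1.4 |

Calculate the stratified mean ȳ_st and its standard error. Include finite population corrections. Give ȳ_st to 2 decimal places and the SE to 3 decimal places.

ȳ_st = Σ W_h ȳ_h = (880·13.05 + 320·1.65 + 780·12.09 + 500·3.39)/2480 = 9.32952
V̂(ȳ_st) = Σ W_h² (1 − n_h/N_h) s_h²/n_h, with W_h = N_h/N and N = 2480:
  stratum 1: (880/2480)²·(1 − 74/880)·5.3²/74 = 0.0437758
  stratum 2: (320/2480)²·(1 − 59/320)·0.5²/59 = 5.75407e-05
  stratum 3: (780/2480)²·(1 − 175/780)·3.8²/175 = 0.00633105
  stratum 4: (500/2480)²·(1 − 68/500)·1.4²/68 = 0.00101227
V̂(ȳ_st) = 0.0511767
SE(ȳ_st) = √0.0511767 = 0.226223

ȳ_st ≈ 9.33, SE ≈ 0.226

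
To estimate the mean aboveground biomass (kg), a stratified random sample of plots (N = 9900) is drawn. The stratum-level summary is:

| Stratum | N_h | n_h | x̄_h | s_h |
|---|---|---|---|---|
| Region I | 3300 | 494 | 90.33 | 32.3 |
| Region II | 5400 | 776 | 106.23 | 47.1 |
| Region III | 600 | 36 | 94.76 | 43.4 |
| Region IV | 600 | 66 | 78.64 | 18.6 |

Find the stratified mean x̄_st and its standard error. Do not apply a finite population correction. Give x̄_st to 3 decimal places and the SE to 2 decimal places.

x̄_st = Σ W_h x̄_h = (3300·90.33 + 5400·106.23 + 600·94.76 + 600·78.64)/9900 = 98.56273
V̂(x̄_st) = Σ W_h² s_h²/n_h, with W_h = N_h/N and N = 9900:
  stratum Region I: (3300/9900)²·32.3²/494 = 0.234658
  stratum Region II: (5400/9900)²·47.1²/776 = 0.850545
  stratum Region III: (600/9900)²·43.4²/36 = 0.19218
  stratum Region IV: (600/9900)²·18.6²/66 = 0.0192537
V̂(x̄_st) = 1.29664
SE(x̄_st) = √1.29664 = 1.1387

x̄_st ≈ 98.563, SE ≈ 1.14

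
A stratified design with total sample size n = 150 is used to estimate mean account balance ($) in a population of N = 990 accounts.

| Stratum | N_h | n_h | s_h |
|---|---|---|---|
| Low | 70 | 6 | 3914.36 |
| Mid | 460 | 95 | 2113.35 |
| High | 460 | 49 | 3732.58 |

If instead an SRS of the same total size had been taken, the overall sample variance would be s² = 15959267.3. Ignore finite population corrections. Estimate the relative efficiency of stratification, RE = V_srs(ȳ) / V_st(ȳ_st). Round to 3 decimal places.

V̂(ȳ_st) = Σ W_h² s_h²/n_h, with W_h = N_h/N and N = 990:
  stratum Low: (70/990)²·3914.36²/6 = 12767.2
  stratum Mid: (460/990)²·2113.35²/95 = 10150
  stratum High: (460/990)²·3732.58²/49 = 61385.7
V_st = 84302.9
V_srs = s²/n = 15959267.3/150 = 106395
Relative efficiency = V_srs / V_st = 106395/84302.9 = 1.2621

RE ≈ 1.262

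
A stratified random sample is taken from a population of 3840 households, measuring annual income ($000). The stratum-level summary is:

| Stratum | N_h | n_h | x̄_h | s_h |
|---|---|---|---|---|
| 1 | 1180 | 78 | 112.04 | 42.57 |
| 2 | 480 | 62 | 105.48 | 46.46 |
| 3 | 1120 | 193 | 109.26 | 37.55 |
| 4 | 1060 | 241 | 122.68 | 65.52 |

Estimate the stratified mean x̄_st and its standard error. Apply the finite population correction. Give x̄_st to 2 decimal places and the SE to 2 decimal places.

x̄_st = Σ W_h x̄_h = (1180·112.04 + 480·105.48 + 1120·109.26 + 1060·122.68)/3840 = 113.34625
V̂(x̄_st) = Σ W_h² (1 − n_h/N_h) s_h²/n_h, with W_h = N_h/N and N = 3840:
  stratum 1: (1180/3840)²·(1 − 78/1180)·42.57²/78 = 2.04887
  stratum 2: (480/3840)²·(1 − 62/480)·46.46²/62 = 0.47372
  stratum 3: (1120/3840)²·(1 − 193/1120)·37.55²/193 = 0.514396
  stratum 4: (1060/3840)²·(1 − 241/1060)·65.52²/241 = 1.04872
V̂(x̄_st) = 4.0857
SE(x̄_st) = √4.0857 = 2.02131

x̄_st ≈ 113.35, SE ≈ 2.02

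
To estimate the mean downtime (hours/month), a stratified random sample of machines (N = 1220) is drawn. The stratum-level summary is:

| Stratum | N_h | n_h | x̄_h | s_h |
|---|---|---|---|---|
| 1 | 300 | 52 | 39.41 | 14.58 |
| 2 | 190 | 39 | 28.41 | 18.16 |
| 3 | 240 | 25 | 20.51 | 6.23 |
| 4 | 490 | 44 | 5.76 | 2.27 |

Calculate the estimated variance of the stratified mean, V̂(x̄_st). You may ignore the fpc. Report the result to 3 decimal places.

V̂(x̄_st) = Σ W_h² s_h²/n_h, with W_h = N_h/N and N = 1220:
  stratum 1: (300/1220)²·14.58²/52 = 0.247192
  stratum 2: (190/1220)²·18.16²/39 = 0.205095
  stratum 3: (240/1220)²·6.23²/25 = 0.0600812
  stratum 4: (490/1220)²·2.27²/44 = 0.0188917
V̂(x̄_st) = 0.53126

V̂(x̄_st) ≈ 0.531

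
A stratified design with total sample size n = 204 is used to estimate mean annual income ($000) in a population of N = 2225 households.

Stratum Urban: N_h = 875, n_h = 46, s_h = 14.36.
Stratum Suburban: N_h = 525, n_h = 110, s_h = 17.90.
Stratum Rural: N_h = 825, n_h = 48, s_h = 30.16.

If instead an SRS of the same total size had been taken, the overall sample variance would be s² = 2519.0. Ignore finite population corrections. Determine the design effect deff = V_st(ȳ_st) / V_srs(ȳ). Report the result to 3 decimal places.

V̂(ȳ_st) = Σ W_h² s_h²/n_h, with W_h = N_h/N and N = 2225:
  stratum Urban: (875/2225)²·14.36²/46 = 0.693278
  stratum Suburban: (525/2225)²·17.90²/110 = 0.162171
  stratum Rural: (825/2225)²·30.16²/48 = 2.60537
V_st = 3.46082
V_srs = s²/n = 2519.0/204 = 12.348
deff = V_st / V_srs = 3.46082/12.348 = 0.2803

deff ≈ 0.280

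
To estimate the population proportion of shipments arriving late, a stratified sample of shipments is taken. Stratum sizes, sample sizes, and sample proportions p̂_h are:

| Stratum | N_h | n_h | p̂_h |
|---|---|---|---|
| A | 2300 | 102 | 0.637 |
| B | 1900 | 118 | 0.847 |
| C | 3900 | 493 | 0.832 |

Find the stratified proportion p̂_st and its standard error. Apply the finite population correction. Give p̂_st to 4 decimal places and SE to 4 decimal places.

p̂_st ≈ 0.7801, SE ≈ 0.0171

N = 8100; stratum weights W_h = N_h/N.
p̂_st = Σ W_h p̂_h = (2300·0.637 + 1900·0.847 + 3900·0.832)/8100 = 0.78015
V̂(p̂_st) = Σ W_h² (1 − n_h/N_h) p̂_h(1−p̂_h)/(n_h−1):
  stratum A: (2300/8100)²·(1 − 102/2300)·0.637·0.363/101 = 0.000176405
  stratum B: (1900/8100)²·(1 − 118/1900)·0.847·0.153/117 = 5.71584e-05
  stratum C: (3900/8100)²·(1 − 493/3900)·0.832·0.168/492 = 5.75353e-05
V̂(p̂_st) = 0.000291098; SE = √V̂ = 0.0170616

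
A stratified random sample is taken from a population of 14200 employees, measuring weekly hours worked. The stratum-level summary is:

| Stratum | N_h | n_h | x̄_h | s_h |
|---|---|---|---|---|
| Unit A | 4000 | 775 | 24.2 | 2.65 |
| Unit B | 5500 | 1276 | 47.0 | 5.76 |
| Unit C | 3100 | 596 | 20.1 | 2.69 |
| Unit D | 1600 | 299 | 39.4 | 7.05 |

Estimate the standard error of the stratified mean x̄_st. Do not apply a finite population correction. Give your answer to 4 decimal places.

SE(x̄_st) ≈ 0.0855

V̂(x̄_st) = Σ W_h² s_h²/n_h, with W_h = N_h/N and N = 14200:
  stratum Unit A: (4000/14200)²·2.65²/775 = 0.000719007
  stratum Unit B: (5500/14200)²·5.76²/1276 = 0.0039007
  stratum Unit C: (3100/14200)²·2.69²/596 = 0.000578635
  stratum Unit D: (1600/14200)²·7.05²/299 = 0.00211043
V̂(x̄_st) = 0.00730877
SE(x̄_st) = √0.00730877 = 0.0854914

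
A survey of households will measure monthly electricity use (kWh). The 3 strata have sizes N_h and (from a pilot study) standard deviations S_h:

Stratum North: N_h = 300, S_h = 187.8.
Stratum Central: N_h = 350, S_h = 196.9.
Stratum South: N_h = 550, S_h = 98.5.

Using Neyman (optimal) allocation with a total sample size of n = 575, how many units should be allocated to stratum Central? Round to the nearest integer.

221

Neyman allocation: n_h = n · N_h S_h / Σ N_i S_i, with n = 575.
  stratum North: N_h·S_h = 300·187.8 = 56340.00
  stratum Central: N_h·S_h = 350·196.9 = 68915.00
  stratum South: N_h·S_h = 550·98.5 = 54175.00
Σ N_h S_h = 179430.00
n for stratum Central = 575·68915.00/179430.00 = 220.844 → 221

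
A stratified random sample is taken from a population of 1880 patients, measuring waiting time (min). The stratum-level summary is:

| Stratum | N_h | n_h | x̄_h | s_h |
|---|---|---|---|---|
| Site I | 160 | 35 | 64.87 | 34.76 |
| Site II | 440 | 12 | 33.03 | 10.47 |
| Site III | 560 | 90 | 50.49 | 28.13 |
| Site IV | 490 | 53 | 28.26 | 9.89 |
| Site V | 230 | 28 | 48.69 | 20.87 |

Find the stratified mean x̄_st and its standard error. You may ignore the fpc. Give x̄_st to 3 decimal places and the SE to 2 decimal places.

x̄_st ≈ 41.613, SE ≈ 1.37

x̄_st = Σ W_h x̄_h = (160·64.87 + 440·33.03 + 560·50.49 + 490·28.26 + 230·48.69)/1880 = 41.61324
V̂(x̄_st) = Σ W_h² s_h²/n_h, with W_h = N_h/N and N = 1880:
  stratum Site I: (160/1880)²·34.76²/35 = 0.250044
  stratum Site II: (440/1880)²·10.47²/12 = 0.500382
  stratum Site III: (560/1880)²·28.13²/90 = 0.780113
  stratum Site IV: (490/1880)²·9.89²/53 = 0.12537
  stratum Site V: (230/1880)²·20.87²/28 = 0.232824
V̂(x̄_st) = 1.88873
SE(x̄_st) = √1.88873 = 1.37431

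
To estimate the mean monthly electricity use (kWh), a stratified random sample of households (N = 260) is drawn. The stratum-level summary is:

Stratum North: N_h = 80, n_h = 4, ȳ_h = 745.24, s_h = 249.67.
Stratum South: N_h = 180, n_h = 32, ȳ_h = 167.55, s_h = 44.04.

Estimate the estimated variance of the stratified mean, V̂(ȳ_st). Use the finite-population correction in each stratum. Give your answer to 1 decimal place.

V̂(ȳ_st) ≈ 1425.5

V̂(ȳ_st) = Σ W_h² (1 − n_h/N_h) s_h²/n_h, with W_h = N_h/N and N = 260:
  stratum North: (80/260)²·(1 − 4/80)·249.67²/4 = 1401.62
  stratum South: (180/260)²·(1 − 32/180)·44.04²/32 = 23.8854
V̂(ȳ_st) = 1425.5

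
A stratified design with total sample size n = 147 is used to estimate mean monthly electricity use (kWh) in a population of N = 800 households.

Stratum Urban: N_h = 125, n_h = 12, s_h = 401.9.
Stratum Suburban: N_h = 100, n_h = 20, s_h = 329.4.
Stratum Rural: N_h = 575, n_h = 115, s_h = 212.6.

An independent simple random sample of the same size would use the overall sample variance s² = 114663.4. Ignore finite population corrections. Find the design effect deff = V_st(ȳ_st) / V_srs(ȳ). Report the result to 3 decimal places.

deff ≈ 0.790

V̂(ȳ_st) = Σ W_h² s_h²/n_h, with W_h = N_h/N and N = 800:
  stratum Urban: (125/800)²·401.9²/12 = 328.621
  stratum Suburban: (100/800)²·329.4²/20 = 84.769
  stratum Rural: (575/800)²·212.6²/115 = 203.041
V_st = 616.431
V_srs = s²/n = 114663.4/147 = 780.023
deff = V_st / V_srs = 616.431/780.023 = 0.7903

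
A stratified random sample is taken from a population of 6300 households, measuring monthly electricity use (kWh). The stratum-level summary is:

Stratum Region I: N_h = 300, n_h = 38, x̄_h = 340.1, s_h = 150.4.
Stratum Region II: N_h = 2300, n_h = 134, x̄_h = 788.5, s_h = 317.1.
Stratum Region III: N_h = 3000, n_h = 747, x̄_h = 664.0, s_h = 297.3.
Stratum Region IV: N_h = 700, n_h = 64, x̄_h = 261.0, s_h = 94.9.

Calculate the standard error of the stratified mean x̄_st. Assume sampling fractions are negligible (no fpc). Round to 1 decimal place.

SE(x̄_st) ≈ 11.4

V̂(x̄_st) = Σ W_h² s_h²/n_h, with W_h = N_h/N and N = 6300:
  stratum Region I: (300/6300)²·150.4²/38 = 1.34981
  stratum Region II: (2300/6300)²·317.1²/134 = 100.014
  stratum Region III: (3000/6300)²·297.3²/747 = 26.8306
  stratum Region IV: (700/6300)²·94.9²/64 = 1.73727
V̂(x̄_st) = 129.932
SE(x̄_st) = √129.932 = 11.3988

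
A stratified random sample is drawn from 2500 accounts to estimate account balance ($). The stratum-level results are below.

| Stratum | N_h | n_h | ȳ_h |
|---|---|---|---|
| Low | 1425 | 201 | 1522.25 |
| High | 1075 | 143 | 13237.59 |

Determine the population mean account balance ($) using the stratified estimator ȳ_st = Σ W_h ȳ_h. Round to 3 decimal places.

ȳ_st ≈ 6559.846

N = Σ N_h = 2500. Stratum weights W_h = N_h/N.
ȳ_st = (1425·1522.25 + 1075·13237.59) / 2500 = 6559.84620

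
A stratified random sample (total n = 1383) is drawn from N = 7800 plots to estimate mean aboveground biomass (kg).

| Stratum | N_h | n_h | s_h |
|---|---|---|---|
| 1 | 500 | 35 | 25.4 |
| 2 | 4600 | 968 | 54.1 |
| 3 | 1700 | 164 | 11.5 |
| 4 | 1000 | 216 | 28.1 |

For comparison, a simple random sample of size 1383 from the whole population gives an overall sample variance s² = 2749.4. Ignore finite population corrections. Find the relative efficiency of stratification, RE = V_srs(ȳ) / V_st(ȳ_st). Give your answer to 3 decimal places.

RE ≈ 1.622

V̂(ȳ_st) = Σ W_h² s_h²/n_h, with W_h = N_h/N and N = 7800:
  stratum 1: (500/7800)²·25.4²/35 = 0.0757443
  stratum 2: (4600/7800)²·54.1²/968 = 1.05159
  stratum 3: (1700/7800)²·11.5²/164 = 0.0383054
  stratum 4: (1000/7800)²·28.1²/216 = 0.0600855
V_st = 1.22572
V_srs = s²/n = 2749.4/1383 = 1.988
Relative efficiency = V_srs / V_st = 1.988/1.22572 = 1.6219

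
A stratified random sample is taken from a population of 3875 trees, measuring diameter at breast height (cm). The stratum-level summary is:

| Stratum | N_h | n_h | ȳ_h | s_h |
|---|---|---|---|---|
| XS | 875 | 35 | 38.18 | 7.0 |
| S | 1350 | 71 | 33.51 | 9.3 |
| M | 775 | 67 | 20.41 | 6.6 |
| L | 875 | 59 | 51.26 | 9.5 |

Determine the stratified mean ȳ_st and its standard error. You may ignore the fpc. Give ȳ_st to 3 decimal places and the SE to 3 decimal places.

ȳ_st = Σ W_h ȳ_h = (875·38.18 + 1350·33.51 + 775·20.41 + 875·51.26)/3875 = 35.95258
V̂(ȳ_st) = Σ W_h² s_h²/n_h, with W_h = N_h/N and N = 3875:
  stratum XS: (875/3875)²·7.0²/35 = 0.071384
  stratum S: (1350/3875)²·9.3²/71 = 0.147854
  stratum M: (775/3875)²·6.6²/67 = 0.026006
  stratum L: (875/3875)²·9.5²/59 = 0.0779952
V̂(ȳ_st) = 0.323239
SE(ȳ_st) = √0.323239 = 0.568541

ȳ_st ≈ 35.953, SE ≈ 0.569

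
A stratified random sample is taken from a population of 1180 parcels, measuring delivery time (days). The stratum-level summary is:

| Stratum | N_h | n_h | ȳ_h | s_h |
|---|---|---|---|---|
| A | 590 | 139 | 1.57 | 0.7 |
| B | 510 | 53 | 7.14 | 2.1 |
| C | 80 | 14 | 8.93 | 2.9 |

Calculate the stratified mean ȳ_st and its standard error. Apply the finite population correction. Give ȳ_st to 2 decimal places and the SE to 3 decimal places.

ȳ_st = Σ W_h ȳ_h = (590·1.57 + 510·7.14 + 80·8.93)/1180 = 4.47636
V̂(ȳ_st) = Σ W_h² (1 − n_h/N_h) s_h²/n_h, with W_h = N_h/N and N = 1180:
  stratum A: (590/1180)²·(1 − 139/590)·0.7²/139 = 0.000673668
  stratum B: (510/1180)²·(1 − 53/510)·2.1²/53 = 0.0139279
  stratum C: (80/1180)²·(1 − 14/80)·2.9²/14 = 0.00227792
V̂(ȳ_st) = 0.0168795
SE(ȳ_st) = √0.0168795 = 0.129921

ȳ_st ≈ 4.48, SE ≈ 0.130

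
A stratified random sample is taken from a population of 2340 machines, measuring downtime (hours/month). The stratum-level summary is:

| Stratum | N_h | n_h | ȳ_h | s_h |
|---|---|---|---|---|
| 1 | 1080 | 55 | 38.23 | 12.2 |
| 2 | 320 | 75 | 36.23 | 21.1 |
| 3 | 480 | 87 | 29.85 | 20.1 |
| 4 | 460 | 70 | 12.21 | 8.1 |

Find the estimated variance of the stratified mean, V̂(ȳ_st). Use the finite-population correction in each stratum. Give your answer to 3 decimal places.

V̂(ȳ_st) ≈ 0.823

V̂(ȳ_st) = Σ W_h² (1 − n_h/N_h) s_h²/n_h, with W_h = N_h/N and N = 2340:
  stratum 1: (1080/2340)²·(1 − 55/1080)·12.2²/55 = 0.547108
  stratum 2: (320/2340)²·(1 − 75/320)·21.1²/75 = 0.0849939
  stratum 3: (480/2340)²·(1 − 87/480)·20.1²/87 = 0.159983
  stratum 4: (460/2340)²·(1 − 70/460)·8.1²/70 = 0.0307088
V̂(ȳ_st) = 0.822794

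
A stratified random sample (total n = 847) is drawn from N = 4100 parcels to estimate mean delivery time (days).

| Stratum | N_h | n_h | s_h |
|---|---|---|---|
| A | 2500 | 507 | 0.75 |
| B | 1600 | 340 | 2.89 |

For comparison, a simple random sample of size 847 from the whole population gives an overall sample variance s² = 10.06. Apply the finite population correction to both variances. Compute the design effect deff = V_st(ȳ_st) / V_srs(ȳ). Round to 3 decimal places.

deff ≈ 0.348

V̂(ȳ_st) = Σ W_h² (1 − n_h/N_h) s_h²/n_h, with W_h = N_h/N and N = 4100:
  stratum A: (2500/4100)²·(1 − 507/2500)·0.75²/507 = 0.000328847
  stratum B: (1600/4100)²·(1 − 340/1600)·2.89²/340 = 0.00294605
V_st = 0.00327489
V_srs = (1 − 847/4100)·10.06/847 = 0.00942356
deff = V_st / V_srs = 0.00327489/0.00942356 = 0.3475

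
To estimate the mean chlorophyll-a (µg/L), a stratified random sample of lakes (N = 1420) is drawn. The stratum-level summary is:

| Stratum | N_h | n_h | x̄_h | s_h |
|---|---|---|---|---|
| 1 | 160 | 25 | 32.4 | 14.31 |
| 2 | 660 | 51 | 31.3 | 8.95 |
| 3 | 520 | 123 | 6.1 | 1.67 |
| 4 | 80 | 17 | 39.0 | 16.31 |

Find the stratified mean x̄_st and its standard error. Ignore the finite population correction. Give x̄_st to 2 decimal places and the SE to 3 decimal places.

x̄_st = Σ W_h x̄_h = (160·32.4 + 660·31.3 + 520·6.1 + 80·39.0)/1420 = 22.62958
V̂(x̄_st) = Σ W_h² s_h²/n_h, with W_h = N_h/N and N = 1420:
  stratum 1: (160/1420)²·14.31²/25 = 0.103993
  stratum 2: (660/1420)²·8.95²/51 = 0.339303
  stratum 3: (520/1420)²·1.67²/123 = 0.00304059
  stratum 4: (80/1420)²·16.31²/17 = 0.0496664
V̂(x̄_st) = 0.496002
SE(x̄_st) = √0.496002 = 0.704274

x̄_st ≈ 22.63, SE ≈ 0.704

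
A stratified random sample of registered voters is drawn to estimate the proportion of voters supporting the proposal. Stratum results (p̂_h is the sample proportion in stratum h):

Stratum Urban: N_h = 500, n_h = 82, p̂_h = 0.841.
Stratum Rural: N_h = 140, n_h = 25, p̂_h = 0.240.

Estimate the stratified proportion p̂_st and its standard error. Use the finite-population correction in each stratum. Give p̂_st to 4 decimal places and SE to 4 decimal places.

N = 640; stratum weights W_h = N_h/N.
p̂_st = Σ W_h p̂_h = (500·0.841 + 140·0.240)/640 = 0.70953
V̂(p̂_st) = Σ W_h² (1 − n_h/N_h) p̂_h(1−p̂_h)/(n_h−1):
  stratum Urban: (500/640)²·(1 − 82/500)·0.841·0.159/81 = 0.000842354
  stratum Rural: (140/640)²·(1 − 25/140)·0.240·0.760/24 = 0.00029873
V̂(p̂_st) = 0.00114108; SE = √V̂ = 0.0337799

p̂_st ≈ 0.7095, SE ≈ 0.0338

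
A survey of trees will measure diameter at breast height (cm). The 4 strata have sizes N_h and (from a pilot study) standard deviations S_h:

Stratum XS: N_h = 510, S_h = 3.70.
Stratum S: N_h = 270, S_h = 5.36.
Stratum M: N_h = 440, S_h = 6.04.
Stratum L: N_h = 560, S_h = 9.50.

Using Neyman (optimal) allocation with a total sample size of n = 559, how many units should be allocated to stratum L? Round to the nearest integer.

Neyman allocation: n_h = n · N_h S_h / Σ N_i S_i, with n = 559.
  stratum XS: N_h·S_h = 510·3.70 = 1887.00
  stratum S: N_h·S_h = 270·5.36 = 1447.20
  stratum M: N_h·S_h = 440·6.04 = 2657.60
  stratum L: N_h·S_h = 560·9.50 = 5320.00
Σ N_h S_h = 11311.80
n for stratum L = 559·5320.00/11311.80 = 262.901 → 263

263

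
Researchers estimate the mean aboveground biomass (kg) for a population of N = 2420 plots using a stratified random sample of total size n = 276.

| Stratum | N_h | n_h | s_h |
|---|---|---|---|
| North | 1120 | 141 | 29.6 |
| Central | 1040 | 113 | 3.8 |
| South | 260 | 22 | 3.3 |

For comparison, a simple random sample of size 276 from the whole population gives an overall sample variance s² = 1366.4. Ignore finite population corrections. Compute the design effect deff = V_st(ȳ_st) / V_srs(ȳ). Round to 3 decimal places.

V̂(ȳ_st) = Σ W_h² s_h²/n_h, with W_h = N_h/N and N = 2420:
  stratum North: (1120/2420)²·29.6²/141 = 1.33097
  stratum Central: (1040/2420)²·3.8²/113 = 0.0236007
  stratum South: (260/2420)²·3.3²/22 = 0.00571375
V_st = 1.36029
V_srs = s²/n = 1366.4/276 = 4.95072
deff = V_st / V_srs = 1.36029/4.95072 = 0.2748

deff ≈ 0.275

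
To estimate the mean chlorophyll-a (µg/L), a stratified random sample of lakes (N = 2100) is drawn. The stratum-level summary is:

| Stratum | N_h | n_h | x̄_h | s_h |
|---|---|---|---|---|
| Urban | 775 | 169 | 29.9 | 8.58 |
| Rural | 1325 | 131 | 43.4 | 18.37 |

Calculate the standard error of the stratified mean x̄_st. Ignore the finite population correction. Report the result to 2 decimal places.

V̂(x̄_st) = Σ W_h² s_h²/n_h, with W_h = N_h/N and N = 2100:
  stratum Urban: (775/2100)²·8.58²/169 = 0.059327
  stratum Rural: (1325/2100)²·18.37²/131 = 1.02551
V̂(x̄_st) = 1.08484
SE(x̄_st) = √1.08484 = 1.04156

SE(x̄_st) ≈ 1.04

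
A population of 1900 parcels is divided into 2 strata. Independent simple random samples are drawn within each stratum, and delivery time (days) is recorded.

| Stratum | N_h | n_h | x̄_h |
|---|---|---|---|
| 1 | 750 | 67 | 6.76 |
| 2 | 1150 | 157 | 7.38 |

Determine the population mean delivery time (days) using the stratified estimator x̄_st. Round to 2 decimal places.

x̄_st ≈ 7.14

N = Σ N_h = 1900. Stratum weights W_h = N_h/N.
x̄_st = (750·6.76 + 1150·7.38) / 1900 = 7.1353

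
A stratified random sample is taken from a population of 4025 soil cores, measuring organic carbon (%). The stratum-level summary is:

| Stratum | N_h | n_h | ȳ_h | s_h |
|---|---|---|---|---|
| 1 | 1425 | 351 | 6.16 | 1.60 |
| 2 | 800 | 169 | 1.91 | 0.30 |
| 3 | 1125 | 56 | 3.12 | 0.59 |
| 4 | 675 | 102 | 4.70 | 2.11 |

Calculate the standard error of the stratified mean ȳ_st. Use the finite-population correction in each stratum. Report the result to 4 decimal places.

V̂(ȳ_st) = Σ W_h² (1 − n_h/N_h) s_h²/n_h, with W_h = N_h/N and N = 4025:
  stratum 1: (1425/4025)²·(1 − 351/1425)·1.60²/351 = 0.000689002
  stratum 2: (800/4025)²·(1 − 169/800)·0.30²/169 = 1.65937e-05
  stratum 3: (1125/4025)²·(1 − 56/1125)·0.59²/56 = 0.000461439
  stratum 4: (675/4025)²·(1 − 102/675)·2.11²/102 = 0.00104206
V̂(ȳ_st) = 0.00220909
SE(ȳ_st) = √0.00220909 = 0.047001

SE(ȳ_st) ≈ 0.0470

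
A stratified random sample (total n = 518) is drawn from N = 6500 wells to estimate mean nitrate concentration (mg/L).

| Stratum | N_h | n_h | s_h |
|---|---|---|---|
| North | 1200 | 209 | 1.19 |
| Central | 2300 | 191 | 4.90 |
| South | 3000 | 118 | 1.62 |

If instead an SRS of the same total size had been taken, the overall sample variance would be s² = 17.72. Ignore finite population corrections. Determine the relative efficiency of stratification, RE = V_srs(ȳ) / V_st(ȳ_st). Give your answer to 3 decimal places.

RE ≈ 1.652

V̂(ȳ_st) = Σ W_h² s_h²/n_h, with W_h = N_h/N and N = 6500:
  stratum North: (1200/6500)²·1.19²/209 = 0.000230932
  stratum Central: (2300/6500)²·4.90²/191 = 0.0157394
  stratum South: (3000/6500)²·1.62²/118 = 0.00473766
V_st = 0.020708
V_srs = s²/n = 17.72/518 = 0.0342085
Relative efficiency = V_srs / V_st = 0.0342085/0.020708 = 1.6519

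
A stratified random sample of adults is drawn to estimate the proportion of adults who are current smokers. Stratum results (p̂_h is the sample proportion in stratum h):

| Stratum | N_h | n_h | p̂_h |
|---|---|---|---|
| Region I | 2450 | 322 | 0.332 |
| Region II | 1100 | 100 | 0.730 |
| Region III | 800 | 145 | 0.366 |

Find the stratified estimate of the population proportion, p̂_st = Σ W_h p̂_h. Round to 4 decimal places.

p̂_st ≈ 0.4389

N = 4350; stratum weights W_h = N_h/N.
p̂_st = Σ W_h p̂_h = (2450·0.332 + 1100·0.730 + 800·0.366)/4350 = 0.43890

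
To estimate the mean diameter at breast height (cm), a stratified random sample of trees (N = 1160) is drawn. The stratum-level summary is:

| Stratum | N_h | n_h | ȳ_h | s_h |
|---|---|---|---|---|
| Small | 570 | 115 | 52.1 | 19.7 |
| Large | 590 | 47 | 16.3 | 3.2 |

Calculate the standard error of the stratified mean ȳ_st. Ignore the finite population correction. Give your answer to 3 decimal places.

SE(ȳ_st) ≈ 0.933

V̂(ȳ_st) = Σ W_h² s_h²/n_h, with W_h = N_h/N and N = 1160:
  stratum Small: (570/1160)²·19.7²/115 = 0.814833
  stratum Large: (590/1160)²·3.2²/47 = 0.0563625
V̂(ȳ_st) = 0.871195
SE(ȳ_st) = √0.871195 = 0.933378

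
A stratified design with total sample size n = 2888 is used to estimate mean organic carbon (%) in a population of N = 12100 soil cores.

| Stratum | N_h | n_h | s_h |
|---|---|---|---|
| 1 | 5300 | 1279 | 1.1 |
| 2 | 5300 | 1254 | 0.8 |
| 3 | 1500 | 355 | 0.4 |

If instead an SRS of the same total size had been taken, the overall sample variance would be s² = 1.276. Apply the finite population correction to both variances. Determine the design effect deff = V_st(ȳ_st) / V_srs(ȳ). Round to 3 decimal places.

deff ≈ 0.647

V̂(ȳ_st) = Σ W_h² (1 − n_h/N_h) s_h²/n_h, with W_h = N_h/N and N = 12100:
  stratum 1: (5300/12100)²·(1 − 1279/5300)·1.1²/1279 = 0.000137706
  stratum 2: (5300/12100)²·(1 − 1254/5300)·0.8²/1254 = 7.47504e-05
  stratum 3: (1500/12100)²·(1 − 355/1500)·0.4²/355 = 5.2871e-06
V_st = 0.000217744
V_srs = (1 − 2888/12100)·1.276/2888 = 0.000336374
deff = V_st / V_srs = 0.000217744/0.000336374 = 0.6473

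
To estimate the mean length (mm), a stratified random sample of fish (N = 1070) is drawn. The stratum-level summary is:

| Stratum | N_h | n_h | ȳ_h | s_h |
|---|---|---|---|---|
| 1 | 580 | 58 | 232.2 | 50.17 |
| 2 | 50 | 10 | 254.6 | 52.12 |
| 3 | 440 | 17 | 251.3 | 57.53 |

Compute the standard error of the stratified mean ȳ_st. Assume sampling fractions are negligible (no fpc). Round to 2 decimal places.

V̂(ȳ_st) = Σ W_h² s_h²/n_h, with W_h = N_h/N and N = 1070:
  stratum 1: (580/1070)²·50.17²/58 = 12.7511
  stratum 2: (50/1070)²·52.12²/10 = 0.593173
  stratum 3: (440/1070)²·57.53²/17 = 32.9213
V̂(ȳ_st) = 46.2657
SE(ȳ_st) = √46.2657 = 6.80189

SE(ȳ_st) ≈ 6.80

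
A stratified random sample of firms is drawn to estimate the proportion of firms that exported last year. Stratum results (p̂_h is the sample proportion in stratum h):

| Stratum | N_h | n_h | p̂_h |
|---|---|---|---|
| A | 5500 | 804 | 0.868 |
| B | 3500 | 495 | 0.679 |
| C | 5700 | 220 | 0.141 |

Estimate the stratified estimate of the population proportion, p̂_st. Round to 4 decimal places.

p̂_st ≈ 0.5411

N = 14700; stratum weights W_h = N_h/N.
p̂_st = Σ W_h p̂_h = (5500·0.868 + 3500·0.679 + 5700·0.141)/14700 = 0.54110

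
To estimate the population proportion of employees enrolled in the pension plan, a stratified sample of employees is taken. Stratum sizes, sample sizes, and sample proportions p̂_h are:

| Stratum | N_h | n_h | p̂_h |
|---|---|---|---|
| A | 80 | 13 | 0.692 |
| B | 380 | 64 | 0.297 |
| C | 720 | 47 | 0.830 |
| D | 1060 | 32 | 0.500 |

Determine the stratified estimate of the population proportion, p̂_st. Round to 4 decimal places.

p̂_st ≈ 0.5785

N = 2240; stratum weights W_h = N_h/N.
p̂_st = Σ W_h p̂_h = (80·0.692 + 380·0.297 + 720·0.830 + 1060·0.500)/2240 = 0.57849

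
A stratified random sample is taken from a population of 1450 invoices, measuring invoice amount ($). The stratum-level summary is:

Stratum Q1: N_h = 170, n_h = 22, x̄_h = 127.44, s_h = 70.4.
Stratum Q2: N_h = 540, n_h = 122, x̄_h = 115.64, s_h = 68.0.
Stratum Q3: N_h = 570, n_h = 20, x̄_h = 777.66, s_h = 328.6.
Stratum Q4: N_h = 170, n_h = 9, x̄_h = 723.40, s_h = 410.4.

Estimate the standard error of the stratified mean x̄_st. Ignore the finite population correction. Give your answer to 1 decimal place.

SE(x̄_st) ≈ 33.2

V̂(x̄_st) = Σ W_h² s_h²/n_h, with W_h = N_h/N and N = 1450:
  stratum Q1: (170/1450)²·70.4²/22 = 3.0966
  stratum Q2: (540/1450)²·68.0²/122 = 5.25666
  stratum Q3: (570/1450)²·328.6²/20 = 834.293
  stratum Q4: (170/1450)²·410.4²/9 = 257.237
V̂(x̄_st) = 1099.88
SE(x̄_st) = √1099.88 = 33.1645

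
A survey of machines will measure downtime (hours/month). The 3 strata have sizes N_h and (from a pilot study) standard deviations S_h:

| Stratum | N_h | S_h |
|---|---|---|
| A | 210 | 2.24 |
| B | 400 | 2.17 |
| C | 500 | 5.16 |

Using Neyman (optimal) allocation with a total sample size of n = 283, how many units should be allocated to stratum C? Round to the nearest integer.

Neyman allocation: n_h = n · N_h S_h / Σ N_i S_i, with n = 283.
  stratum A: N_h·S_h = 210·2.24 = 470.40
  stratum B: N_h·S_h = 400·2.17 = 868.00
  stratum C: N_h·S_h = 500·5.16 = 2580.00
Σ N_h S_h = 3918.40
n for stratum C = 283·2580.00/3918.40 = 186.336 → 186

186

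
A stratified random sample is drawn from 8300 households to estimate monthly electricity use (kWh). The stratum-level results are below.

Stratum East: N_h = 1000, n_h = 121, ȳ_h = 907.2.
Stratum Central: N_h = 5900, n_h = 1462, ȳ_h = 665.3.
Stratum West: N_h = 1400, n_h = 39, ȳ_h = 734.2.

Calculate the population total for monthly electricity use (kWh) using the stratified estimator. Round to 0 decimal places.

τ̂_st = Σ N_h ȳ_h = 1000·907.2 + 5900·665.3 + 1400·734.2 = 5860350

τ̂_st ≈ 5860350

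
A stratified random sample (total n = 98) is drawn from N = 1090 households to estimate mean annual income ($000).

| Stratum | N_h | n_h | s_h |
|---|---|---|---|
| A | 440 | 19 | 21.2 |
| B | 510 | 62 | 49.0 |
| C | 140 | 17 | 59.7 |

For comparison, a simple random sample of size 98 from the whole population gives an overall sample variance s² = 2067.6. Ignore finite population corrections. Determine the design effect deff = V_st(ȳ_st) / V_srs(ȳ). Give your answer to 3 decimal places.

V̂(ȳ_st) = Σ W_h² s_h²/n_h, with W_h = N_h/N and N = 1090:
  stratum A: (440/1090)²·21.2²/19 = 3.85452
  stratum B: (510/1090)²·49.0²/62 = 8.47789
  stratum C: (140/1090)²·59.7²/17 = 3.45862
V_st = 15.791
V_srs = s²/n = 2067.6/98 = 21.098
deff = V_st / V_srs = 15.791/21.098 = 0.7485

deff ≈ 0.748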